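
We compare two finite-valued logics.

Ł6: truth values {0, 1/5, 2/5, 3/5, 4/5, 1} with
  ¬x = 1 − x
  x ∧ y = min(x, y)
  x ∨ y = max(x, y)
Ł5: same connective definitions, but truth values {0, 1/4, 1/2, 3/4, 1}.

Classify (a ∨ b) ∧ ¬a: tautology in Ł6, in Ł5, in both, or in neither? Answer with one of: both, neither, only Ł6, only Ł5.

In Ł6: at a = 0, b = 0 the value is 0 — not a tautology.
In Ł5: at a = 0, b = 0 the value is 0 — not a tautology.

neither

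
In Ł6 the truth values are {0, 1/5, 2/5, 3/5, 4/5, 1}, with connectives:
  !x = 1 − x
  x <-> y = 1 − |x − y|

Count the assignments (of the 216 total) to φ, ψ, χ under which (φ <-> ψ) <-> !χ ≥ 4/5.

100

value 1: 36 assignments (counts)
value 4/5: 64 assignments (counts)
value 3/5: 50 assignments
value 2/5: 36 assignments
value 1/5: 22 assignments
value 0: 8 assignments
So 100 of the 216 assignments meet the threshold.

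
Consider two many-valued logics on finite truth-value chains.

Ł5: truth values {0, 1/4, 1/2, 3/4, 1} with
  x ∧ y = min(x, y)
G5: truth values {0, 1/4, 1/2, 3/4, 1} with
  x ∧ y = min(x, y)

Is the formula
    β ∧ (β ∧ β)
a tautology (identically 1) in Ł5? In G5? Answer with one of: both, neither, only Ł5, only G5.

neither

In Ł5: at β = 0 the value is 0 — not a tautology.
In G5: at β = 0 the value is 0 — not a tautology.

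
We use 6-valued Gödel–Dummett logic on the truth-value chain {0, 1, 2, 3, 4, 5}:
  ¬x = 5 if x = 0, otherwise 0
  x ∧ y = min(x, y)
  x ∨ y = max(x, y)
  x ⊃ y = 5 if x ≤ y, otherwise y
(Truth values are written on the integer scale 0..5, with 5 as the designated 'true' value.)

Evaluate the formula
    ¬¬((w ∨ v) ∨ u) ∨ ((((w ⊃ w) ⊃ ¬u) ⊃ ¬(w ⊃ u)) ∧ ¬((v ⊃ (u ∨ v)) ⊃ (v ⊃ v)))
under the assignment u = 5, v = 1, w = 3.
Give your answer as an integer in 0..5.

w ∨ v = 3 ∨ 1 = 3
(w ∨ v) ∨ u = 3 ∨ 5 = 5
¬((w ∨ v) ∨ u) = ¬5 = 0
¬¬((w ∨ v) ∨ u) = ¬0 = 5
w ⊃ w = 3 ⊃ 3 = 5
¬u = ¬5 = 0
(w ⊃ w) ⊃ ¬u = 5 ⊃ 0 = 0
w ⊃ u = 3 ⊃ 5 = 5
¬(w ⊃ u) = ¬5 = 0
((w ⊃ w) ⊃ ¬u) ⊃ ¬(w ⊃ u) = 0 ⊃ 0 = 5
u ∨ v = 5 ∨ 1 = 5
v ⊃ (u ∨ v) = 1 ⊃ 5 = 5
v ⊃ v = 1 ⊃ 1 = 5
(v ⊃ (u ∨ v)) ⊃ (v ⊃ v) = 5 ⊃ 5 = 5
¬((v ⊃ (u ∨ v)) ⊃ (v ⊃ v)) = ¬5 = 0
(((w ⊃ w) ⊃ ¬u) ⊃ ¬(w ⊃ u)) ∧ ¬((v ⊃ (u ∨ v)) ⊃ (v ⊃ v)) = 5 ∧ 0 = 0
¬¬((w ∨ v) ∨ u) ∨ ((((w ⊃ w) ⊃ ¬u) ⊃ ¬(w ⊃ u)) ∧ ¬((v ⊃ (u ∨ v)) ⊃ (v ⊃ v))) = 5 ∨ 0 = 5

5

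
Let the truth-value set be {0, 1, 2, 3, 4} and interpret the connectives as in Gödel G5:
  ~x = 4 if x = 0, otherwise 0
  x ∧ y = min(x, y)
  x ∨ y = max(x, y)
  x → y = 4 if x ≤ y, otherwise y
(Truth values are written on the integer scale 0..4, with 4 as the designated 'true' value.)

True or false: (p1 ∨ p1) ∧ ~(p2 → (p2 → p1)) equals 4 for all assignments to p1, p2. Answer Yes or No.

No

Counterexample: take p1 = 0, p2 = 0.
p1 ∨ p1 = 0 ∨ 0 = 0
p2 → p1 = 0 → 0 = 4
p2 → (p2 → p1) = 0 → 4 = 4
~(p2 → (p2 → p1)) = ~4 = 0
(p1 ∨ p1) ∧ ~(p2 → (p2 → p1)) = 0 ∧ 0 = 0
This gives 0 ≠ 4.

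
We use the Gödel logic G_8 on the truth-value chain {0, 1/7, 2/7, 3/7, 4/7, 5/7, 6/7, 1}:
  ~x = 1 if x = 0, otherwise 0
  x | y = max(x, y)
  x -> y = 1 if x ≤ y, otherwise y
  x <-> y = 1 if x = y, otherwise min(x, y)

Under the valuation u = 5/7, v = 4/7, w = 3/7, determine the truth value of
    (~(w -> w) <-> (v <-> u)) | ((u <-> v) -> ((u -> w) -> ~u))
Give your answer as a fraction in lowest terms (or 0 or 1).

0

w -> w = 3/7 -> 3/7 = 1
~(w -> w) = ~1 = 0
v <-> u = 4/7 <-> 5/7 = 4/7
~(w -> w) <-> (v <-> u) = 0 <-> 4/7 = 0
u <-> v = 5/7 <-> 4/7 = 4/7
u -> w = 5/7 -> 3/7 = 3/7
~u = ~5/7 = 0
(u -> w) -> ~u = 3/7 -> 0 = 0
(u <-> v) -> ((u -> w) -> ~u) = 4/7 -> 0 = 0
(~(w -> w) <-> (v <-> u)) | ((u <-> v) -> ((u -> w) -> ~u)) = 0 | 0 = 0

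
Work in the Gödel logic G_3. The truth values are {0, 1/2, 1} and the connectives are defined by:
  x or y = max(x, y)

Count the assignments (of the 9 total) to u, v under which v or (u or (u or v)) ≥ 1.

5

u = 0, v = 0 ↦ 0  <
u = 0, v = 1/2 ↦ 1/2  <
u = 0, v = 1 ↦ 1  ≥
u = 1/2, v = 0 ↦ 1/2  <
u = 1/2, v = 1/2 ↦ 1/2  <
u = 1/2, v = 1 ↦ 1  ≥
u = 1, v = 0 ↦ 1  ≥
u = 1, v = 1/2 ↦ 1  ≥
u = 1, v = 1 ↦ 1  ≥
So 5 of the 9 assignments meet the threshold.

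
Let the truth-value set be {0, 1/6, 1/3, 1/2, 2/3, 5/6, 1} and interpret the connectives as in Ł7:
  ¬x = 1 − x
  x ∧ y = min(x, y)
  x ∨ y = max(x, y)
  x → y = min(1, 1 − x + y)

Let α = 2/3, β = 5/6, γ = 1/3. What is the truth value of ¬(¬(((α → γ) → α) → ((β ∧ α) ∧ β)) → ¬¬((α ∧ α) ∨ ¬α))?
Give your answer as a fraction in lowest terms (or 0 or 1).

0

α → γ = 2/3 → 1/3 = 2/3
(α → γ) → α = 2/3 → 2/3 = 1
β ∧ α = 5/6 ∧ 2/3 = 2/3
(β ∧ α) ∧ β = 2/3 ∧ 5/6 = 2/3
((α → γ) → α) → ((β ∧ α) ∧ β) = 1 → 2/3 = 2/3
¬(((α → γ) → α) → ((β ∧ α) ∧ β)) = ¬2/3 = 1/3
α ∧ α = 2/3 ∧ 2/3 = 2/3
¬α = ¬2/3 = 1/3
(α ∧ α) ∨ ¬α = 2/3 ∨ 1/3 = 2/3
¬((α ∧ α) ∨ ¬α) = ¬2/3 = 1/3
¬¬((α ∧ α) ∨ ¬α) = ¬1/3 = 2/3
¬(((α → γ) → α) → ((β ∧ α) ∧ β)) → ¬¬((α ∧ α) ∨ ¬α) = 1/3 → 2/3 = 1
¬(¬(((α → γ) → α) → ((β ∧ α) ∧ β)) → ¬¬((α ∧ α) ∨ ¬α)) = ¬1 = 0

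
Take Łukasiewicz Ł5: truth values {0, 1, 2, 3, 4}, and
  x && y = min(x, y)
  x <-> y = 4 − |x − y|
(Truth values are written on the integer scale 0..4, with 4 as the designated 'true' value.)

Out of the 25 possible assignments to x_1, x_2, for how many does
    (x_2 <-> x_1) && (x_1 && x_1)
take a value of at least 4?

value 4: 1 assignment (counts)
value 3: 4 assignments
value 2: 7 assignments
value 1: 7 assignments
value 0: 6 assignments
So 1 of the 25 assignments meets the threshold.

1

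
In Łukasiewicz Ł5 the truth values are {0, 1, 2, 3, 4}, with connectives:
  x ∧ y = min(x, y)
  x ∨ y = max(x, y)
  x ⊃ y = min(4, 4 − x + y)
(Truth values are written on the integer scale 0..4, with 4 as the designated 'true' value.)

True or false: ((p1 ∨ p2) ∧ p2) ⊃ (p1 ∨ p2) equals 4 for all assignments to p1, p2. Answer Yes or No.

At p1 = 4, p2 = 3, for instance:
p1 ∨ p2 = 4 ∨ 3 = 4
(p1 ∨ p2) ∧ p2 = 4 ∧ 3 = 3
((p1 ∨ p2) ∧ p2) ⊃ (p1 ∨ p2) = 3 ⊃ 4 = 4
and checking the remaining 24 assignments likewise gives ≥ 4 in every case.

Yes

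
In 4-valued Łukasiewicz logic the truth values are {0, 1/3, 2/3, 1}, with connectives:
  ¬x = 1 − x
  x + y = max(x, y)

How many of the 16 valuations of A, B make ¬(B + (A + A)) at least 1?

A = 0, B = 0 ↦ 1  ≥
A = 0, B = 1/3 ↦ 2/3  <
A = 0, B = 2/3 ↦ 1/3  <
A = 0, B = 1 ↦ 0  <
A = 1/3, B = 0 ↦ 2/3  <
A = 1/3, B = 1/3 ↦ 2/3  <
A = 1/3, B = 2/3 ↦ 1/3  <
A = 1/3, B = 1 ↦ 0  <
A = 2/3, B = 0 ↦ 1/3  <
A = 2/3, B = 1/3 ↦ 1/3  <
A = 2/3, B = 2/3 ↦ 1/3  <
A = 2/3, B = 1 ↦ 0  <
A = 1, B = 0 ↦ 0  <
A = 1, B = 1/3 ↦ 0  <
A = 1, B = 2/3 ↦ 0  <
A = 1, B = 1 ↦ 0  <
So 1 of the 16 assignments meets the threshold.

1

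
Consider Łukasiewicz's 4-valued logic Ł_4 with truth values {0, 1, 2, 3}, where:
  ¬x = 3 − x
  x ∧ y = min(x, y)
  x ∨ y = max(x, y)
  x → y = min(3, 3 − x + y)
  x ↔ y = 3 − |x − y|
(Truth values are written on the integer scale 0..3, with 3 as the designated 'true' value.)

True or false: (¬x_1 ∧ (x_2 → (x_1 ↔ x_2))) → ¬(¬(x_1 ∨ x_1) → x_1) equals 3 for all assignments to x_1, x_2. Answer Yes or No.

No

Counterexample: take x_1 = 1, x_2 = 0.
¬x_1 = ¬1 = 2
x_1 ↔ x_2 = 1 ↔ 0 = 2
x_2 → (x_1 ↔ x_2) = 0 → 2 = 3
¬x_1 ∧ (x_2 → (x_1 ↔ x_2)) = 2 ∧ 3 = 2
x_1 ∨ x_1 = 1 ∨ 1 = 1
¬(x_1 ∨ x_1) = ¬1 = 2
¬(x_1 ∨ x_1) → x_1 = 2 → 1 = 2
¬(¬(x_1 ∨ x_1) → x_1) = ¬2 = 1
(¬x_1 ∧ (x_2 → (x_1 ↔ x_2))) → ¬(¬(x_1 ∨ x_1) → x_1) = 2 → 1 = 2
This gives 2 ≠ 3.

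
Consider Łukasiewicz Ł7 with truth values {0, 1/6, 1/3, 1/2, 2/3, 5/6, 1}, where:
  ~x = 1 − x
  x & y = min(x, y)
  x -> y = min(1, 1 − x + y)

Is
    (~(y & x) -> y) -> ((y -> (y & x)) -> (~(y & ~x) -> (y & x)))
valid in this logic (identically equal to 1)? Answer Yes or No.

Counterexample: take x = 2/3, y = 1/2.
y & x = 1/2 & 2/3 = 1/2
~(y & x) = ~1/2 = 1/2
~(y & x) -> y = 1/2 -> 1/2 = 1
y & x = 1/2 & 2/3 = 1/2
y -> (y & x) = 1/2 -> 1/2 = 1
~x = ~2/3 = 1/3
y & ~x = 1/2 & 1/3 = 1/3
~(y & ~x) = ~1/3 = 2/3
y & x = 1/2 & 2/3 = 1/2
~(y & ~x) -> (y & x) = 2/3 -> 1/2 = 5/6
(y -> (y & x)) -> (~(y & ~x) -> (y & x)) = 1 -> 5/6 = 5/6
(~(y & x) -> y) -> ((y -> (y & x)) -> (~(y & ~x) -> (y & x))) = 1 -> 5/6 = 5/6
This gives 5/6 ≠ 1.

No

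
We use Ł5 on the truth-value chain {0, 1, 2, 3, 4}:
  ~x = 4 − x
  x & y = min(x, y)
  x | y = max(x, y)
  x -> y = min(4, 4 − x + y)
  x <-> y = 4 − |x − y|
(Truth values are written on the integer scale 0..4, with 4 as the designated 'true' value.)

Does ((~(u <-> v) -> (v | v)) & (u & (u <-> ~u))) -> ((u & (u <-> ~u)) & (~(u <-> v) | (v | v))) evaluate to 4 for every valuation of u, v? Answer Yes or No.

Counterexample: take u = 2, v = 1.
u <-> v = 2 <-> 1 = 3
~(u <-> v) = ~3 = 1
v | v = 1 | 1 = 1
~(u <-> v) -> (v | v) = 1 -> 1 = 4
~u = ~2 = 2
u <-> ~u = 2 <-> 2 = 4
u & (u <-> ~u) = 2 & 4 = 2
(~(u <-> v) -> (v | v)) & (u & (u <-> ~u)) = 4 & 2 = 2
~u = ~2 = 2
u <-> ~u = 2 <-> 2 = 4
u & (u <-> ~u) = 2 & 4 = 2
u <-> v = 2 <-> 1 = 3
~(u <-> v) = ~3 = 1
v | v = 1 | 1 = 1
~(u <-> v) | (v | v) = 1 | 1 = 1
(u & (u <-> ~u)) & (~(u <-> v) | (v | v)) = 2 & 1 = 1
((~(u <-> v) -> (v | v)) & (u & (u <-> ~u))) -> ((u & (u <-> ~u)) & (~(u <-> v) | (v | v))) = 2 -> 1 = 3
This gives 3 ≠ 4.

No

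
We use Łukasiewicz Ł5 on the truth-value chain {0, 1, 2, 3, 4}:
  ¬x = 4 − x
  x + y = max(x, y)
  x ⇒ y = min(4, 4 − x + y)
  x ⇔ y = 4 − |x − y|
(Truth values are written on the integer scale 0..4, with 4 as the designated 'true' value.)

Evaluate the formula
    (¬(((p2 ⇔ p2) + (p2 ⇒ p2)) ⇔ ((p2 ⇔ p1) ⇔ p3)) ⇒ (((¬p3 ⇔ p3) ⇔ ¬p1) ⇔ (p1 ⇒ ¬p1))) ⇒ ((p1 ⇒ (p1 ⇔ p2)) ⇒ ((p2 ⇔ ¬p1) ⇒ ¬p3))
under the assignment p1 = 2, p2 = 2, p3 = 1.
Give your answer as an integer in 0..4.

p2 ⇔ p2 = 2 ⇔ 2 = 4
p2 ⇒ p2 = 2 ⇒ 2 = 4
(p2 ⇔ p2) + (p2 ⇒ p2) = 4 + 4 = 4
p2 ⇔ p1 = 2 ⇔ 2 = 4
(p2 ⇔ p1) ⇔ p3 = 4 ⇔ 1 = 1
((p2 ⇔ p2) + (p2 ⇒ p2)) ⇔ ((p2 ⇔ p1) ⇔ p3) = 4 ⇔ 1 = 1
¬(((p2 ⇔ p2) + (p2 ⇒ p2)) ⇔ ((p2 ⇔ p1) ⇔ p3)) = ¬1 = 3
¬p3 = ¬1 = 3
¬p3 ⇔ p3 = 3 ⇔ 1 = 2
¬p1 = ¬2 = 2
(¬p3 ⇔ p3) ⇔ ¬p1 = 2 ⇔ 2 = 4
¬p1 = ¬2 = 2
p1 ⇒ ¬p1 = 2 ⇒ 2 = 4
((¬p3 ⇔ p3) ⇔ ¬p1) ⇔ (p1 ⇒ ¬p1) = 4 ⇔ 4 = 4
¬(((p2 ⇔ p2) + (p2 ⇒ p2)) ⇔ ((p2 ⇔ p1) ⇔ p3)) ⇒ (((¬p3 ⇔ p3) ⇔ ¬p1) ⇔ (p1 ⇒ ¬p1)) = 3 ⇒ 4 = 4
p1 ⇔ p2 = 2 ⇔ 2 = 4
p1 ⇒ (p1 ⇔ p2) = 2 ⇒ 4 = 4
¬p1 = ¬2 = 2
p2 ⇔ ¬p1 = 2 ⇔ 2 = 4
¬p3 = ¬1 = 3
(p2 ⇔ ¬p1) ⇒ ¬p3 = 4 ⇒ 3 = 3
(p1 ⇒ (p1 ⇔ p2)) ⇒ ((p2 ⇔ ¬p1) ⇒ ¬p3) = 4 ⇒ 3 = 3
(¬(((p2 ⇔ p2) + (p2 ⇒ p2)) ⇔ ((p2 ⇔ p1) ⇔ p3)) ⇒ (((¬p3 ⇔ p3) ⇔ ¬p1) ⇔ (p1 ⇒ ¬p1))) ⇒ ((p1 ⇒ (p1 ⇔ p2)) ⇒ ((p2 ⇔ ¬p1) ⇒ ¬p3)) = 4 ⇒ 3 = 3

3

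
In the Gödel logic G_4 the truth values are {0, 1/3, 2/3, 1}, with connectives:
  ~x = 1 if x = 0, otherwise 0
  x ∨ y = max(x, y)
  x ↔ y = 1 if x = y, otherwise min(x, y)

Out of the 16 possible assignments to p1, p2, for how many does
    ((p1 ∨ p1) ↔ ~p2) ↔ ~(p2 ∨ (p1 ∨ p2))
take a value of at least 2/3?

p1 = 0, p2 = 0 ↦ 0  <
p1 = 0, p2 = 1/3 ↦ 0  <
p1 = 0, p2 = 2/3 ↦ 0  <
p1 = 0, p2 = 1 ↦ 0  <
p1 = 1/3, p2 = 0 ↦ 0  <
p1 = 1/3, p2 = 1/3 ↦ 1  ≥
p1 = 1/3, p2 = 2/3 ↦ 1  ≥
p1 = 1/3, p2 = 1 ↦ 1  ≥
p1 = 2/3, p2 = 0 ↦ 0  <
p1 = 2/3, p2 = 1/3 ↦ 1  ≥
p1 = 2/3, p2 = 2/3 ↦ 1  ≥
p1 = 2/3, p2 = 1 ↦ 1  ≥
p1 = 1, p2 = 0 ↦ 0  <
p1 = 1, p2 = 1/3 ↦ 1  ≥
p1 = 1, p2 = 2/3 ↦ 1  ≥
p1 = 1, p2 = 1 ↦ 1  ≥
So 9 of the 16 assignments meet the threshold.

9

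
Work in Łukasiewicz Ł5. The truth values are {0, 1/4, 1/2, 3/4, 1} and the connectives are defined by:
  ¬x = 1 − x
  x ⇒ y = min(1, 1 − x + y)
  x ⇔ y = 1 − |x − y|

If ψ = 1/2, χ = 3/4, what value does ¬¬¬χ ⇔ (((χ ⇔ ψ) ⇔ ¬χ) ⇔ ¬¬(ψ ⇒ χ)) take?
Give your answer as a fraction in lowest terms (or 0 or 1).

¬χ = ¬3/4 = 1/4
¬¬χ = ¬1/4 = 3/4
¬¬¬χ = ¬3/4 = 1/4
χ ⇔ ψ = 3/4 ⇔ 1/2 = 3/4
¬χ = ¬3/4 = 1/4
(χ ⇔ ψ) ⇔ ¬χ = 3/4 ⇔ 1/4 = 1/2
ψ ⇒ χ = 1/2 ⇒ 3/4 = 1
¬(ψ ⇒ χ) = ¬1 = 0
¬¬(ψ ⇒ χ) = ¬0 = 1
((χ ⇔ ψ) ⇔ ¬χ) ⇔ ¬¬(ψ ⇒ χ) = 1/2 ⇔ 1 = 1/2
¬¬¬χ ⇔ (((χ ⇔ ψ) ⇔ ¬χ) ⇔ ¬¬(ψ ⇒ χ)) = 1/4 ⇔ 1/2 = 3/4

3/4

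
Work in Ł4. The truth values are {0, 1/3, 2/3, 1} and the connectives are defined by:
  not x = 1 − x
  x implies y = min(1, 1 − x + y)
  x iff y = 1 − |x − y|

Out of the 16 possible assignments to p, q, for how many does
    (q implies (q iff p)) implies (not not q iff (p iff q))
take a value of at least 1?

9

p = 0, q = 0 ↦ 0  <
p = 0, q = 1/3 ↦ 2/3  <
p = 0, q = 2/3 ↦ 1  ≥
p = 0, q = 1 ↦ 1  ≥
p = 1/3, q = 0 ↦ 1/3  <
p = 1/3, q = 1/3 ↦ 1/3  <
p = 1/3, q = 2/3 ↦ 1  ≥
p = 1/3, q = 1 ↦ 1  ≥
p = 2/3, q = 0 ↦ 2/3  <
p = 2/3, q = 1/3 ↦ 2/3  <
p = 2/3, q = 2/3 ↦ 2/3  <
p = 2/3, q = 1 ↦ 1  ≥
p = 1, q = 0 ↦ 1  ≥
p = 1, q = 1/3 ↦ 1  ≥
p = 1, q = 2/3 ↦ 1  ≥
p = 1, q = 1 ↦ 1  ≥
So 9 of the 16 assignments meet the threshold.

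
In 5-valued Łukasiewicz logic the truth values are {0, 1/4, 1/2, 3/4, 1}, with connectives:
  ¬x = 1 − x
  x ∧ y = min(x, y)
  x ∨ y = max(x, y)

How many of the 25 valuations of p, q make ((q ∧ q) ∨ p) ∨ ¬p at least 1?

13

value 1: 13 assignments (counts)
value 3/4: 9 assignments
value 1/2: 3 assignments
So 13 of the 25 assignments meet the threshold.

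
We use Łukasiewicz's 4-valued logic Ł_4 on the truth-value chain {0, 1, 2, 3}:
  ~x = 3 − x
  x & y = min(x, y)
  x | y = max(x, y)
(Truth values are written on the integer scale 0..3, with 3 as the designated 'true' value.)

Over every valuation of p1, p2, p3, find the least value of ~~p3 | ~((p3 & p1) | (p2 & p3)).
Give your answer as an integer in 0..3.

2

Take p1 = 0, p2 = 1, p3 = 1:
~p3 = ~1 = 2
~~p3 = ~2 = 1
p3 & p1 = 1 & 0 = 0
p2 & p3 = 1 & 1 = 1
(p3 & p1) | (p2 & p3) = 0 | 1 = 1
~((p3 & p1) | (p2 & p3)) = ~1 = 2
~~p3 | ~((p3 & p1) | (p2 & p3)) = 1 | 2 = 2
No assignment yields a value below 2, so this is the minimum.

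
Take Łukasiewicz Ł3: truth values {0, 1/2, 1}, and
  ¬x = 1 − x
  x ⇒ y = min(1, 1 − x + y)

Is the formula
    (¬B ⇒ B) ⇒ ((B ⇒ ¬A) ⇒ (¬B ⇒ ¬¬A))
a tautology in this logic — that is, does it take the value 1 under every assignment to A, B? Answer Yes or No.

No

Counterexample: take A = 0, B = 1/2.
¬B = ¬1/2 = 1/2
¬B ⇒ B = 1/2 ⇒ 1/2 = 1
¬A = ¬0 = 1
B ⇒ ¬A = 1/2 ⇒ 1 = 1
¬B = ¬1/2 = 1/2
¬A = ¬0 = 1
¬¬A = ¬1 = 0
¬B ⇒ ¬¬A = 1/2 ⇒ 0 = 1/2
(B ⇒ ¬A) ⇒ (¬B ⇒ ¬¬A) = 1 ⇒ 1/2 = 1/2
(¬B ⇒ B) ⇒ ((B ⇒ ¬A) ⇒ (¬B ⇒ ¬¬A)) = 1 ⇒ 1/2 = 1/2
This gives 1/2 ≠ 1.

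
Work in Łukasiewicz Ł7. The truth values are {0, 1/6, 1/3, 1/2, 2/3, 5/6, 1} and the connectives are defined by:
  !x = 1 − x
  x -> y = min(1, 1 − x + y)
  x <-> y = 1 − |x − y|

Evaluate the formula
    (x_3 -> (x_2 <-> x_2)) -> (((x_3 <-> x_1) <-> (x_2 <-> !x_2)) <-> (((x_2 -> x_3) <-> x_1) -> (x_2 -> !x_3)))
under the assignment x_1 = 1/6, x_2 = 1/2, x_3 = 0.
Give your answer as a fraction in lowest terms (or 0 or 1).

5/6

x_2 <-> x_2 = 1/2 <-> 1/2 = 1
x_3 -> (x_2 <-> x_2) = 0 -> 1 = 1
x_3 <-> x_1 = 0 <-> 1/6 = 5/6
!x_2 = !1/2 = 1/2
x_2 <-> !x_2 = 1/2 <-> 1/2 = 1
(x_3 <-> x_1) <-> (x_2 <-> !x_2) = 5/6 <-> 1 = 5/6
x_2 -> x_3 = 1/2 -> 0 = 1/2
(x_2 -> x_3) <-> x_1 = 1/2 <-> 1/6 = 2/3
!x_3 = !0 = 1
x_2 -> !x_3 = 1/2 -> 1 = 1
((x_2 -> x_3) <-> x_1) -> (x_2 -> !x_3) = 2/3 -> 1 = 1
((x_3 <-> x_1) <-> (x_2 <-> !x_2)) <-> (((x_2 -> x_3) <-> x_1) -> (x_2 -> !x_3)) = 5/6 <-> 1 = 5/6
(x_3 -> (x_2 <-> x_2)) -> (((x_3 <-> x_1) <-> (x_2 <-> !x_2)) <-> (((x_2 -> x_3) <-> x_1) -> (x_2 -> !x_3))) = 1 -> 5/6 = 5/6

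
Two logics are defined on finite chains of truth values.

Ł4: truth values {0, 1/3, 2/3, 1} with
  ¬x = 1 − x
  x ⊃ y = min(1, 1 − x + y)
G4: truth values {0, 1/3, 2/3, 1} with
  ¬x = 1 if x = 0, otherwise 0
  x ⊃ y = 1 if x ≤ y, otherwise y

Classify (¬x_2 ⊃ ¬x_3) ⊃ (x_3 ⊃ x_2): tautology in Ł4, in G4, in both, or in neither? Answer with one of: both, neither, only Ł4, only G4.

only Ł4

In Ł4: every assignment gives 1 — tautology.
In G4: at x_2 = 1/3, x_3 = 2/3 the value is 1/3 — not a tautology.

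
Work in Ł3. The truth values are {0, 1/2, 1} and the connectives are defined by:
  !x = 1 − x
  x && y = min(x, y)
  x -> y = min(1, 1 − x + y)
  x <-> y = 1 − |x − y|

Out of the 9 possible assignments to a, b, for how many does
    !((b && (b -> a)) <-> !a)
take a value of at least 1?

a = 0, b = 0 ↦ 1  ≥
a = 0, b = 1/2 ↦ 1/2  <
a = 0, b = 1 ↦ 1  ≥
a = 1/2, b = 0 ↦ 1/2  <
a = 1/2, b = 1/2 ↦ 0  <
a = 1/2, b = 1 ↦ 0  <
a = 1, b = 0 ↦ 0  <
a = 1, b = 1/2 ↦ 1/2  <
a = 1, b = 1 ↦ 1  ≥
So 3 of the 9 assignments meet the threshold.

3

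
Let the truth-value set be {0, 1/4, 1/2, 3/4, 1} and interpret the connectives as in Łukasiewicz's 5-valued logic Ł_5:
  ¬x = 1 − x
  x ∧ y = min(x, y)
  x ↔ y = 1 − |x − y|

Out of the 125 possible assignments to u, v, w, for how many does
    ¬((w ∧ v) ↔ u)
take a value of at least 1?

value 1: 10 assignments (counts)
value 3/4: 20 assignments
value 1/2: 30 assignments
value 1/4: 40 assignments
value 0: 25 assignments
So 10 of the 125 assignments meet the threshold.

10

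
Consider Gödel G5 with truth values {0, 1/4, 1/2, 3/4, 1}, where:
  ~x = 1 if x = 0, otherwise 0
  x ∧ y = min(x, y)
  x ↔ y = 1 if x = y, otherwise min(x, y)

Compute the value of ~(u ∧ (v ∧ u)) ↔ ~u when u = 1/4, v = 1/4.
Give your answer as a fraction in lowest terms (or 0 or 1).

1

v ∧ u = 1/4 ∧ 1/4 = 1/4
u ∧ (v ∧ u) = 1/4 ∧ 1/4 = 1/4
~(u ∧ (v ∧ u)) = ~1/4 = 0
~u = ~1/4 = 0
~(u ∧ (v ∧ u)) ↔ ~u = 0 ↔ 0 = 1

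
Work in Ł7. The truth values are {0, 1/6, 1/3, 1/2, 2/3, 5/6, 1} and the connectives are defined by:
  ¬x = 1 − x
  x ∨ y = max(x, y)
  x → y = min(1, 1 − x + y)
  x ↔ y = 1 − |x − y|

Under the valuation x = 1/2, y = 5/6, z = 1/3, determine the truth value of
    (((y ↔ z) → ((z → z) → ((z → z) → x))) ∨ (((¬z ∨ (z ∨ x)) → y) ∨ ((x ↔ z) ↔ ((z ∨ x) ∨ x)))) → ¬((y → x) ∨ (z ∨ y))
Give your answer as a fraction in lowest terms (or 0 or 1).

y ↔ z = 5/6 ↔ 1/3 = 1/2
z → z = 1/3 → 1/3 = 1
z → z = 1/3 → 1/3 = 1
(z → z) → x = 1 → 1/2 = 1/2
(z → z) → ((z → z) → x) = 1 → 1/2 = 1/2
(y ↔ z) → ((z → z) → ((z → z) → x)) = 1/2 → 1/2 = 1
¬z = ¬1/3 = 2/3
z ∨ x = 1/3 ∨ 1/2 = 1/2
¬z ∨ (z ∨ x) = 2/3 ∨ 1/2 = 2/3
(¬z ∨ (z ∨ x)) → y = 2/3 → 5/6 = 1
x ↔ z = 1/2 ↔ 1/3 = 5/6
z ∨ x = 1/3 ∨ 1/2 = 1/2
(z ∨ x) ∨ x = 1/2 ∨ 1/2 = 1/2
(x ↔ z) ↔ ((z ∨ x) ∨ x) = 5/6 ↔ 1/2 = 2/3
((¬z ∨ (z ∨ x)) → y) ∨ ((x ↔ z) ↔ ((z ∨ x) ∨ x)) = 1 ∨ 2/3 = 1
((y ↔ z) → ((z → z) → ((z → z) → x))) ∨ (((¬z ∨ (z ∨ x)) → y) ∨ ((x ↔ z) ↔ ((z ∨ x) ∨ x))) = 1 ∨ 1 = 1
y → x = 5/6 → 1/2 = 2/3
z ∨ y = 1/3 ∨ 5/6 = 5/6
(y → x) ∨ (z ∨ y) = 2/3 ∨ 5/6 = 5/6
¬((y → x) ∨ (z ∨ y)) = ¬5/6 = 1/6
(((y ↔ z) → ((z → z) → ((z → z) → x))) ∨ (((¬z ∨ (z ∨ x)) → y) ∨ ((x ↔ z) ↔ ((z ∨ x) ∨ x)))) → ¬((y → x) ∨ (z ∨ y)) = 1 → 1/6 = 1/6

1/6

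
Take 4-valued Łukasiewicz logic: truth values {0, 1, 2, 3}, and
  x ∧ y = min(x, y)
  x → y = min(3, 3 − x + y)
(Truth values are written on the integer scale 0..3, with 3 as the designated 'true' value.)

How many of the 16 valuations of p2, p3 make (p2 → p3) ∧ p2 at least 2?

p2 = 0, p3 = 0 ↦ 0  <
p2 = 0, p3 = 1 ↦ 0  <
p2 = 0, p3 = 2 ↦ 0  <
p2 = 0, p3 = 3 ↦ 0  <
p2 = 1, p3 = 0 ↦ 1  <
p2 = 1, p3 = 1 ↦ 1  <
p2 = 1, p3 = 2 ↦ 1  <
p2 = 1, p3 = 3 ↦ 1  <
p2 = 2, p3 = 0 ↦ 1  <
p2 = 2, p3 = 1 ↦ 2  ≥
p2 = 2, p3 = 2 ↦ 2  ≥
p2 = 2, p3 = 3 ↦ 2  ≥
p2 = 3, p3 = 0 ↦ 0  <
p2 = 3, p3 = 1 ↦ 1  <
p2 = 3, p3 = 2 ↦ 2  ≥
p2 = 3, p3 = 3 ↦ 3  ≥
So 5 of the 16 assignments meet the threshold.

5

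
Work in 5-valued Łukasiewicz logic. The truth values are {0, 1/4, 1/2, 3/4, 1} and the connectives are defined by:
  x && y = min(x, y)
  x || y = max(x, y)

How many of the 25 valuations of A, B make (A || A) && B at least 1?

value 1: 1 assignment (counts)
value 3/4: 3 assignments
value 1/2: 5 assignments
value 1/4: 7 assignments
value 0: 9 assignments
So 1 of the 25 assignments meets the threshold.

1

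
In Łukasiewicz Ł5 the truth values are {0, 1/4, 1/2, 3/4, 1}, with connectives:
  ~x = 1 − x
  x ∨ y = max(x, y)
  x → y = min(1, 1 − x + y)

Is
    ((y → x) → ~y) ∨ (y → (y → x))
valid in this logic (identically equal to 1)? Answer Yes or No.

No

Counterexample: take x = 1/4, y = 3/4.
y → x = 3/4 → 1/4 = 1/2
~y = ~3/4 = 1/4
(y → x) → ~y = 1/2 → 1/4 = 3/4
y → x = 3/4 → 1/4 = 1/2
y → (y → x) = 3/4 → 1/2 = 3/4
((y → x) → ~y) ∨ (y → (y → x)) = 3/4 ∨ 3/4 = 3/4
This gives 3/4 ≠ 1.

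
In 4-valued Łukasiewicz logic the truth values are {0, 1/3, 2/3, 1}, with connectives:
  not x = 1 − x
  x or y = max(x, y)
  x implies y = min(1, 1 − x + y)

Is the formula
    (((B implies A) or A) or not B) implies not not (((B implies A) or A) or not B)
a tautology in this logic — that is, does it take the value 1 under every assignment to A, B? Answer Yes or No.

A = 0, B = 0 ↦ 1
A = 0, B = 1/3 ↦ 1
A = 0, B = 2/3 ↦ 1
A = 0, B = 1 ↦ 1
A = 1/3, B = 0 ↦ 1
A = 1/3, B = 1/3 ↦ 1
A = 1/3, B = 2/3 ↦ 1
A = 1/3, B = 1 ↦ 1
A = 2/3, B = 0 ↦ 1
A = 2/3, B = 1/3 ↦ 1
A = 2/3, B = 2/3 ↦ 1
A = 2/3, B = 1 ↦ 1
A = 1, B = 0 ↦ 1
A = 1, B = 1/3 ↦ 1
A = 1, B = 2/3 ↦ 1
A = 1, B = 1 ↦ 1
Every assignment gives a value ≥ 1.

Yes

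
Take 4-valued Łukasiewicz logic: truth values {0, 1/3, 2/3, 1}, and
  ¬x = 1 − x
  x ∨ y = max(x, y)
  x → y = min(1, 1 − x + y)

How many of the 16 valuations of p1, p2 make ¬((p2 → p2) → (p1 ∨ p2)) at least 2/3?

p1 = 0, p2 = 0 ↦ 1  ≥
p1 = 0, p2 = 1/3 ↦ 2/3  ≥
p1 = 0, p2 = 2/3 ↦ 1/3  <
p1 = 0, p2 = 1 ↦ 0  <
p1 = 1/3, p2 = 0 ↦ 2/3  ≥
p1 = 1/3, p2 = 1/3 ↦ 2/3  ≥
p1 = 1/3, p2 = 2/3 ↦ 1/3  <
p1 = 1/3, p2 = 1 ↦ 0  <
p1 = 2/3, p2 = 0 ↦ 1/3  <
p1 = 2/3, p2 = 1/3 ↦ 1/3  <
p1 = 2/3, p2 = 2/3 ↦ 1/3  <
p1 = 2/3, p2 = 1 ↦ 0  <
p1 = 1, p2 = 0 ↦ 0  <
p1 = 1, p2 = 1/3 ↦ 0  <
p1 = 1, p2 = 2/3 ↦ 0  <
p1 = 1, p2 = 1 ↦ 0  <
So 4 of the 16 assignments meet the threshold.

4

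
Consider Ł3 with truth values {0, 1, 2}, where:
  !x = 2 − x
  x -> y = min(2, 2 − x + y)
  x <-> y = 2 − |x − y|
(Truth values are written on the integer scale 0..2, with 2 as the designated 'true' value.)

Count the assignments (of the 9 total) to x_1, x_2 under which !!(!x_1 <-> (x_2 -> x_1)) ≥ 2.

x_1 = 0, x_2 = 0 ↦ 2  ≥
x_1 = 0, x_2 = 1 ↦ 1  <
x_1 = 0, x_2 = 2 ↦ 0  <
x_1 = 1, x_2 = 0 ↦ 1  <
x_1 = 1, x_2 = 1 ↦ 1  <
x_1 = 1, x_2 = 2 ↦ 2  ≥
x_1 = 2, x_2 = 0 ↦ 0  <
x_1 = 2, x_2 = 1 ↦ 0  <
x_1 = 2, x_2 = 2 ↦ 0  <
So 2 of the 9 assignments meet the threshold.

2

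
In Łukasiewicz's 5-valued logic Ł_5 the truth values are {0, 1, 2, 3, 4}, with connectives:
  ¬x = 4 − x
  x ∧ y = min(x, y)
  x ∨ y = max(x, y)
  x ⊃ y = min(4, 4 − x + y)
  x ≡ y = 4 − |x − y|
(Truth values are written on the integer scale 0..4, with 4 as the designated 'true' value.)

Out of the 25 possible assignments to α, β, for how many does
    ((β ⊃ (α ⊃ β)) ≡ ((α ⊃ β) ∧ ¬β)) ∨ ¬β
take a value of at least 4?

value 4: 5 assignments (counts)
value 3: 5 assignments
value 2: 5 assignments
value 1: 5 assignments
value 0: 5 assignments
So 5 of the 25 assignments meet the threshold.

5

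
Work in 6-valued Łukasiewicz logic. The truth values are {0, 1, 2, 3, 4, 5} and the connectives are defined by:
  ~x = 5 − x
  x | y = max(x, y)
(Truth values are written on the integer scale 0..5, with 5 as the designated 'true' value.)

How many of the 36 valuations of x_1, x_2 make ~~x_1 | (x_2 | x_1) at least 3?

value 5: 11 assignments (counts)
value 4: 9 assignments (counts)
value 3: 7 assignments (counts)
value 2: 5 assignments
value 1: 3 assignments
value 0: 1 assignment
So 27 of the 36 assignments meet the threshold.

27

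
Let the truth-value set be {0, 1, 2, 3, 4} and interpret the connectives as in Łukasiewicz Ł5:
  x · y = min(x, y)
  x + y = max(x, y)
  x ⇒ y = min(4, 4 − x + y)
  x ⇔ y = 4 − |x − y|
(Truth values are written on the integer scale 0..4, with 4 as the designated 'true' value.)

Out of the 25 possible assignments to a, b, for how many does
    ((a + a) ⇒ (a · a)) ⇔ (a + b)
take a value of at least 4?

9

value 4: 9 assignments (counts)
value 3: 7 assignments
value 2: 5 assignments
value 1: 3 assignments
value 0: 1 assignment
So 9 of the 25 assignments meet the threshold.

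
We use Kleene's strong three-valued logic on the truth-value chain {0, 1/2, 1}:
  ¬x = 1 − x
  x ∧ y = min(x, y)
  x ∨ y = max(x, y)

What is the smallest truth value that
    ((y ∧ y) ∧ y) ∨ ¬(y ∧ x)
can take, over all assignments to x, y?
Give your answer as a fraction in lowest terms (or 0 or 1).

1/2

Take x = 1/2, y = 1/2:
y ∧ y = 1/2 ∧ 1/2 = 1/2
(y ∧ y) ∧ y = 1/2 ∧ 1/2 = 1/2
y ∧ x = 1/2 ∧ 1/2 = 1/2
¬(y ∧ x) = ¬1/2 = 1/2
((y ∧ y) ∧ y) ∨ ¬(y ∧ x) = 1/2 ∨ 1/2 = 1/2
No assignment yields a value below 1/2, so this is the minimum.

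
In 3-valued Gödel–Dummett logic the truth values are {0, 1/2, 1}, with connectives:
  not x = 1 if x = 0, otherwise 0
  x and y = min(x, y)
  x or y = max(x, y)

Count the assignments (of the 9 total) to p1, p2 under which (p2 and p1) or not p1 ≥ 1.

4

p1 = 0, p2 = 0 ↦ 1  ≥
p1 = 0, p2 = 1/2 ↦ 1  ≥
p1 = 0, p2 = 1 ↦ 1  ≥
p1 = 1/2, p2 = 0 ↦ 0  <
p1 = 1/2, p2 = 1/2 ↦ 1/2  <
p1 = 1/2, p2 = 1 ↦ 1/2  <
p1 = 1, p2 = 0 ↦ 0  <
p1 = 1, p2 = 1/2 ↦ 1/2  <
p1 = 1, p2 = 1 ↦ 1  ≥
So 4 of the 9 assignments meet the threshold.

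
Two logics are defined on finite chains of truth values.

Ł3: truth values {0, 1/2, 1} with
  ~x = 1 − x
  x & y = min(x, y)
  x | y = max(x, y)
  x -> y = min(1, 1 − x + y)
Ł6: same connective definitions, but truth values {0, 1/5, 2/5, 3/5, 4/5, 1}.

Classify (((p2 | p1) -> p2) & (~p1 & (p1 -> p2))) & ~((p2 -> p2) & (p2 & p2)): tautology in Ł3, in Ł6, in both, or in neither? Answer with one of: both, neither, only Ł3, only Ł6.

neither

In Ł3: at p1 = 0, p2 = 1/2 the value is 1/2 — not a tautology.
In Ł6: at p1 = 0, p2 = 1/5 the value is 4/5 — not a tautology.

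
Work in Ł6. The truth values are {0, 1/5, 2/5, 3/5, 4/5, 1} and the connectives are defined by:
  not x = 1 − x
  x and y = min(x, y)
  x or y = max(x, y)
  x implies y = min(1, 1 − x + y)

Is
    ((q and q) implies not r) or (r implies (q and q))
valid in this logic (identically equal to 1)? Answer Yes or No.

Counterexample: take q = 1/5, r = 1.
q and q = 1/5 and 1/5 = 1/5
not r = not 1 = 0
(q and q) implies not r = 1/5 implies 0 = 4/5
q and q = 1/5 and 1/5 = 1/5
r implies (q and q) = 1 implies 1/5 = 1/5
((q and q) implies not r) or (r implies (q and q)) = 4/5 or 1/5 = 4/5
This gives 4/5 ≠ 1.

No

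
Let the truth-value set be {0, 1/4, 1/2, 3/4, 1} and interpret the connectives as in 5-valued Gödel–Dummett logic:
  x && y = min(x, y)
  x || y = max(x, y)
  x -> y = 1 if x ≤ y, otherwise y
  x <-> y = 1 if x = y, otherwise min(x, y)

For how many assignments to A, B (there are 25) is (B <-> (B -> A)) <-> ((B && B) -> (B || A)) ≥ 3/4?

4

value 1: 1 assignment (counts)
value 3/4: 3 assignments (counts)
value 1/2: 5 assignments
value 1/4: 7 assignments
value 0: 9 assignments
So 4 of the 25 assignments meet the threshold.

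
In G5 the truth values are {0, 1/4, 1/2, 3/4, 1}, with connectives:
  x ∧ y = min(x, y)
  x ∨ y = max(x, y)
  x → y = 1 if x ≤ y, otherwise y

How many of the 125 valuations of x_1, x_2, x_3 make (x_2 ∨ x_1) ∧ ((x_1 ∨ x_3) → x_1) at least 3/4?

value 1: 35 assignments (counts)
value 3/4: 27 assignments (counts)
value 1/2: 22 assignments
value 1/4: 20 assignments
value 0: 21 assignments
So 62 of the 125 assignments meet the threshold.

62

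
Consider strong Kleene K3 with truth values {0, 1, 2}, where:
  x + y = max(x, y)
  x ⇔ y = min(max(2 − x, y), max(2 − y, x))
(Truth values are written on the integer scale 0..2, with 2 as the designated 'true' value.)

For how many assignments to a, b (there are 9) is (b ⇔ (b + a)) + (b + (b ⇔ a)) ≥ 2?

4

a = 0, b = 0 ↦ 2  ≥
a = 0, b = 1 ↦ 1  <
a = 0, b = 2 ↦ 2  ≥
a = 1, b = 0 ↦ 1  <
a = 1, b = 1 ↦ 1  <
a = 1, b = 2 ↦ 2  ≥
a = 2, b = 0 ↦ 0  <
a = 2, b = 1 ↦ 1  <
a = 2, b = 2 ↦ 2  ≥
So 4 of the 9 assignments meet the threshold.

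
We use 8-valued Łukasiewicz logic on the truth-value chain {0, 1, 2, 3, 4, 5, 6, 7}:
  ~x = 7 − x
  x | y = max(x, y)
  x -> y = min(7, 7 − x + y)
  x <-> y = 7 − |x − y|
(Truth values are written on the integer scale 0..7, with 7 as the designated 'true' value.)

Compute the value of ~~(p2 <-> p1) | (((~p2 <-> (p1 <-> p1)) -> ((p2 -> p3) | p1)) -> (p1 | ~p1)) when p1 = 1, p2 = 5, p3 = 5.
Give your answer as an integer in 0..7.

p2 <-> p1 = 5 <-> 1 = 3
~(p2 <-> p1) = ~3 = 4
~~(p2 <-> p1) = ~4 = 3
~p2 = ~5 = 2
p1 <-> p1 = 1 <-> 1 = 7
~p2 <-> (p1 <-> p1) = 2 <-> 7 = 2
p2 -> p3 = 5 -> 5 = 7
(p2 -> p3) | p1 = 7 | 1 = 7
(~p2 <-> (p1 <-> p1)) -> ((p2 -> p3) | p1) = 2 -> 7 = 7
~p1 = ~1 = 6
p1 | ~p1 = 1 | 6 = 6
((~p2 <-> (p1 <-> p1)) -> ((p2 -> p3) | p1)) -> (p1 | ~p1) = 7 -> 6 = 6
~~(p2 <-> p1) | (((~p2 <-> (p1 <-> p1)) -> ((p2 -> p3) | p1)) -> (p1 | ~p1)) = 3 | 6 = 6

6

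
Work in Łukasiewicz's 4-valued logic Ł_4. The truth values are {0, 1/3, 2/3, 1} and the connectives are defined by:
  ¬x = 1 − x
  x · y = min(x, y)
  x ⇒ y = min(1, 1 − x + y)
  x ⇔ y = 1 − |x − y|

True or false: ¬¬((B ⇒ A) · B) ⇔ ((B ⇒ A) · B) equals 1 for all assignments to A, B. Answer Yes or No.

Yes

A = 0, B = 0 ↦ 1
A = 0, B = 1/3 ↦ 1
A = 0, B = 2/3 ↦ 1
A = 0, B = 1 ↦ 1
A = 1/3, B = 0 ↦ 1
A = 1/3, B = 1/3 ↦ 1
A = 1/3, B = 2/3 ↦ 1
A = 1/3, B = 1 ↦ 1
A = 2/3, B = 0 ↦ 1
A = 2/3, B = 1/3 ↦ 1
A = 2/3, B = 2/3 ↦ 1
A = 2/3, B = 1 ↦ 1
A = 1, B = 0 ↦ 1
A = 1, B = 1/3 ↦ 1
A = 1, B = 2/3 ↦ 1
A = 1, B = 1 ↦ 1
Every assignment gives a value ≥ 1.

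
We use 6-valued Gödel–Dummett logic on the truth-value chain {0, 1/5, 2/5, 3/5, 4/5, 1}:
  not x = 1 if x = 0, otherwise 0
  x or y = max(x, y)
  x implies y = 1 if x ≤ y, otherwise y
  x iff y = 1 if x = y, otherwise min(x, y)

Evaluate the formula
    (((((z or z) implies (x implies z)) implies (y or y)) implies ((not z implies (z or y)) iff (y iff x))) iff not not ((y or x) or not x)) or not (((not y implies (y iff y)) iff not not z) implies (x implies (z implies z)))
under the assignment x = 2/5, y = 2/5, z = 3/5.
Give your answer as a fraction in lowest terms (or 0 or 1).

z or z = 3/5 or 3/5 = 3/5
x implies z = 2/5 implies 3/5 = 1
(z or z) implies (x implies z) = 3/5 implies 1 = 1
y or y = 2/5 or 2/5 = 2/5
((z or z) implies (x implies z)) implies (y or y) = 1 implies 2/5 = 2/5
not z = not 3/5 = 0
z or y = 3/5 or 2/5 = 3/5
not z implies (z or y) = 0 implies 3/5 = 1
y iff x = 2/5 iff 2/5 = 1
(not z implies (z or y)) iff (y iff x) = 1 iff 1 = 1
(((z or z) implies (x implies z)) implies (y or y)) implies ((not z implies (z or y)) iff (y iff x)) = 2/5 implies 1 = 1
y or x = 2/5 or 2/5 = 2/5
not x = not 2/5 = 0
(y or x) or not x = 2/5 or 0 = 2/5
not ((y or x) or not x) = not 2/5 = 0
not not ((y or x) or not x) = not 0 = 1
((((z or z) implies (x implies z)) implies (y or y)) implies ((not z implies (z or y)) iff (y iff x))) iff not not ((y or x) or not x) = 1 iff 1 = 1
not y = not 2/5 = 0
y iff y = 2/5 iff 2/5 = 1
not y implies (y iff y) = 0 implies 1 = 1
not z = not 3/5 = 0
not not z = not 0 = 1
(not y implies (y iff y)) iff not not z = 1 iff 1 = 1
z implies z = 3/5 implies 3/5 = 1
x implies (z implies z) = 2/5 implies 1 = 1
((not y implies (y iff y)) iff not not z) implies (x implies (z implies z)) = 1 implies 1 = 1
not (((not y implies (y iff y)) iff not not z) implies (x implies (z implies z))) = not 1 = 0
(((((z or z) implies (x implies z)) implies (y or y)) implies ((not z implies (z or y)) iff (y iff x))) iff not not ((y or x) or not x)) or not (((not y implies (y iff y)) iff not not z) implies (x implies (z implies z))) = 1 or 0 = 1

1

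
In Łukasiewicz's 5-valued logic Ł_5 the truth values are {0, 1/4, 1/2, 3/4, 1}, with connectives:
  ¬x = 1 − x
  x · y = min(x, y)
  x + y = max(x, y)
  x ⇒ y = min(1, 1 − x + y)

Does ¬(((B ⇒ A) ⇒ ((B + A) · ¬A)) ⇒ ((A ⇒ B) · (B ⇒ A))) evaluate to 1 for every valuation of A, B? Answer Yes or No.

Counterexample: take A = 0, B = 0.
B ⇒ A = 0 ⇒ 0 = 1
B + A = 0 + 0 = 0
¬A = ¬0 = 1
(B + A) · ¬A = 0 · 1 = 0
(B ⇒ A) ⇒ ((B + A) · ¬A) = 1 ⇒ 0 = 0
A ⇒ B = 0 ⇒ 0 = 1
B ⇒ A = 0 ⇒ 0 = 1
(A ⇒ B) · (B ⇒ A) = 1 · 1 = 1
((B ⇒ A) ⇒ ((B + A) · ¬A)) ⇒ ((A ⇒ B) · (B ⇒ A)) = 0 ⇒ 1 = 1
¬(((B ⇒ A) ⇒ ((B + A) · ¬A)) ⇒ ((A ⇒ B) · (B ⇒ A))) = ¬1 = 0
This gives 0 ≠ 1.

No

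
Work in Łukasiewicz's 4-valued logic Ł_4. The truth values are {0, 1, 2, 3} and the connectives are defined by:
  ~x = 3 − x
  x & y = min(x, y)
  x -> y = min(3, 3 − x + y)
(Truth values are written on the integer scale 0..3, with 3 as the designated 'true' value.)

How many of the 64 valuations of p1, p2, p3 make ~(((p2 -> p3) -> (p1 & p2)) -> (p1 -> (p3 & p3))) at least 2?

value 3: 2 assignments (counts)
value 2: 5 assignments (counts)
value 1: 6 assignments
value 0: 51 assignments
So 7 of the 64 assignments meet the threshold.

7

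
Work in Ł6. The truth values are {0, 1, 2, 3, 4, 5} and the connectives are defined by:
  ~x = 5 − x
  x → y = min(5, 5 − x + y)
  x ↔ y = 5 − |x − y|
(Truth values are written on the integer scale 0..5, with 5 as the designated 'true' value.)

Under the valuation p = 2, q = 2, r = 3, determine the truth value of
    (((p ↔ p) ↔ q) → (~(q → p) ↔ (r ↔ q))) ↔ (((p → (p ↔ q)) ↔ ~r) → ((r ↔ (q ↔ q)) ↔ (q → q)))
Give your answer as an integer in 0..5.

4

p ↔ p = 2 ↔ 2 = 5
(p ↔ p) ↔ q = 5 ↔ 2 = 2
q → p = 2 → 2 = 5
~(q → p) = ~5 = 0
r ↔ q = 3 ↔ 2 = 4
~(q → p) ↔ (r ↔ q) = 0 ↔ 4 = 1
((p ↔ p) ↔ q) → (~(q → p) ↔ (r ↔ q)) = 2 → 1 = 4
p ↔ q = 2 ↔ 2 = 5
p → (p ↔ q) = 2 → 5 = 5
~r = ~3 = 2
(p → (p ↔ q)) ↔ ~r = 5 ↔ 2 = 2
q ↔ q = 2 ↔ 2 = 5
r ↔ (q ↔ q) = 3 ↔ 5 = 3
q → q = 2 → 2 = 5
(r ↔ (q ↔ q)) ↔ (q → q) = 3 ↔ 5 = 3
((p → (p ↔ q)) ↔ ~r) → ((r ↔ (q ↔ q)) ↔ (q → q)) = 2 → 3 = 5
(((p ↔ p) ↔ q) → (~(q → p) ↔ (r ↔ q))) ↔ (((p → (p ↔ q)) ↔ ~r) → ((r ↔ (q ↔ q)) ↔ (q → q))) = 4 ↔ 5 = 4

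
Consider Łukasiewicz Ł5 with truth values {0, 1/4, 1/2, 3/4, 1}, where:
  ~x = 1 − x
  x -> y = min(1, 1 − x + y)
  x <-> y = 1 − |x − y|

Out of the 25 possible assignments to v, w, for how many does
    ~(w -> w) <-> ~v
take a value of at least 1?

5

value 1: 5 assignments (counts)
value 3/4: 5 assignments
value 1/2: 5 assignments
value 1/4: 5 assignments
value 0: 5 assignments
So 5 of the 25 assignments meet the threshold.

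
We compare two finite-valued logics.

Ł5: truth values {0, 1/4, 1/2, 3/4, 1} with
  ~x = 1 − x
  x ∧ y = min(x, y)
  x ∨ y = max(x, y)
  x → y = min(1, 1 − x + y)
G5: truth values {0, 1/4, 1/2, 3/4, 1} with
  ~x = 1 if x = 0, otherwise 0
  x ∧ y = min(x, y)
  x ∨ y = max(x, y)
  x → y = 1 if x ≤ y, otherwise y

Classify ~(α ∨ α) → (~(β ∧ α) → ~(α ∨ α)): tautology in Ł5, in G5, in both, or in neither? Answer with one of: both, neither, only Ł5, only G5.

both

In Ł5: every assignment gives 1 — tautology.
In G5: every assignment gives 1 — tautology.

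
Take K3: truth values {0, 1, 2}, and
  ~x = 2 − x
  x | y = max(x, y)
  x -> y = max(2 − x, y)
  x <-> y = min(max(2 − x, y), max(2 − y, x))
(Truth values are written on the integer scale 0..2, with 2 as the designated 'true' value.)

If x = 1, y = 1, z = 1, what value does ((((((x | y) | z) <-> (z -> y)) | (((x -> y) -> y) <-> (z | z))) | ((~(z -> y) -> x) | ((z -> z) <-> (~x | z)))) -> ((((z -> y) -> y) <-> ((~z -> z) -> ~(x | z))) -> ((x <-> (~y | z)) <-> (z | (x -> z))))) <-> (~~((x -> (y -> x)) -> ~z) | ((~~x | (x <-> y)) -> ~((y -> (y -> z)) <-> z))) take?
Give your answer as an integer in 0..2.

x | y = 1 | 1 = 1
(x | y) | z = 1 | 1 = 1
z -> y = 1 -> 1 = 1
((x | y) | z) <-> (z -> y) = 1 <-> 1 = 1
x -> y = 1 -> 1 = 1
(x -> y) -> y = 1 -> 1 = 1
z | z = 1 | 1 = 1
((x -> y) -> y) <-> (z | z) = 1 <-> 1 = 1
(((x | y) | z) <-> (z -> y)) | (((x -> y) -> y) <-> (z | z)) = 1 | 1 = 1
z -> y = 1 -> 1 = 1
~(z -> y) = ~1 = 1
~(z -> y) -> x = 1 -> 1 = 1
z -> z = 1 -> 1 = 1
~x = ~1 = 1
~x | z = 1 | 1 = 1
(z -> z) <-> (~x | z) = 1 <-> 1 = 1
(~(z -> y) -> x) | ((z -> z) <-> (~x | z)) = 1 | 1 = 1
((((x | y) | z) <-> (z -> y)) | (((x -> y) -> y) <-> (z | z))) | ((~(z -> y) -> x) | ((z -> z) <-> (~x | z))) = 1 | 1 = 1
z -> y = 1 -> 1 = 1
(z -> y) -> y = 1 -> 1 = 1
~z = ~1 = 1
~z -> z = 1 -> 1 = 1
x | z = 1 | 1 = 1
~(x | z) = ~1 = 1
(~z -> z) -> ~(x | z) = 1 -> 1 = 1
((z -> y) -> y) <-> ((~z -> z) -> ~(x | z)) = 1 <-> 1 = 1
~y = ~1 = 1
~y | z = 1 | 1 = 1
x <-> (~y | z) = 1 <-> 1 = 1
x -> z = 1 -> 1 = 1
z | (x -> z) = 1 | 1 = 1
(x <-> (~y | z)) <-> (z | (x -> z)) = 1 <-> 1 = 1
(((z -> y) -> y) <-> ((~z -> z) -> ~(x | z))) -> ((x <-> (~y | z)) <-> (z | (x -> z))) = 1 -> 1 = 1
(((((x | y) | z) <-> (z -> y)) | (((x -> y) -> y) <-> (z | z))) | ((~(z -> y) -> x) | ((z -> z) <-> (~x | z)))) -> ((((z -> y) -> y) <-> ((~z -> z) -> ~(x | z))) -> ((x <-> (~y | z)) <-> (z | (x -> z)))) = 1 -> 1 = 1
y -> x = 1 -> 1 = 1
x -> (y -> x) = 1 -> 1 = 1
~z = ~1 = 1
(x -> (y -> x)) -> ~z = 1 -> 1 = 1
~((x -> (y -> x)) -> ~z) = ~1 = 1
~~((x -> (y -> x)) -> ~z) = ~1 = 1
~x = ~1 = 1
~~x = ~1 = 1
x <-> y = 1 <-> 1 = 1
~~x | (x <-> y) = 1 | 1 = 1
y -> z = 1 -> 1 = 1
y -> (y -> z) = 1 -> 1 = 1
(y -> (y -> z)) <-> z = 1 <-> 1 = 1
~((y -> (y -> z)) <-> z) = ~1 = 1
(~~x | (x <-> y)) -> ~((y -> (y -> z)) <-> z) = 1 -> 1 = 1
~~((x -> (y -> x)) -> ~z) | ((~~x | (x <-> y)) -> ~((y -> (y -> z)) <-> z)) = 1 | 1 = 1
((((((x | y) | z) <-> (z -> y)) | (((x -> y) -> y) <-> (z | z))) | ((~(z -> y) -> x) | ((z -> z) <-> (~x | z)))) -> ((((z -> y) -> y) <-> ((~z -> z) -> ~(x | z))) -> ((x <-> (~y | z)) <-> (z | (x -> z))))) <-> (~~((x -> (y -> x)) -> ~z) | ((~~x | (x <-> y)) -> ~((y -> (y -> z)) <-> z))) = 1 <-> 1 = 1

1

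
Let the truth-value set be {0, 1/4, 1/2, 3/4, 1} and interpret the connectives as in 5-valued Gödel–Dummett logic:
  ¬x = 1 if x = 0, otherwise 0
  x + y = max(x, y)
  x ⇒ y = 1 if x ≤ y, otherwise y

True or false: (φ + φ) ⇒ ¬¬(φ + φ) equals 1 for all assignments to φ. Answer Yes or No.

Yes

φ = 0 ↦ 1
φ = 1/4 ↦ 1
φ = 1/2 ↦ 1
φ = 3/4 ↦ 1
φ = 1 ↦ 1
Every assignment gives a value ≥ 1.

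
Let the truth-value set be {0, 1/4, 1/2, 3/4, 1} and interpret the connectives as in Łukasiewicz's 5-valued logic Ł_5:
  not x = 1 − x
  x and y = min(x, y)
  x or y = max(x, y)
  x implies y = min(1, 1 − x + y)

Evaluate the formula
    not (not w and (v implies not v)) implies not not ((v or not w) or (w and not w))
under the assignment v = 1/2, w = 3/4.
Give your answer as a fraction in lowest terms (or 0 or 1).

3/4

not w = not 3/4 = 1/4
not v = not 1/2 = 1/2
v implies not v = 1/2 implies 1/2 = 1
not w and (v implies not v) = 1/4 and 1 = 1/4
not (not w and (v implies not v)) = not 1/4 = 3/4
not w = not 3/4 = 1/4
v or not w = 1/2 or 1/4 = 1/2
not w = not 3/4 = 1/4
w and not w = 3/4 and 1/4 = 1/4
(v or not w) or (w and not w) = 1/2 or 1/4 = 1/2
not ((v or not w) or (w and not w)) = not 1/2 = 1/2
not not ((v or not w) or (w and not w)) = not 1/2 = 1/2
not (not w and (v implies not v)) implies not not ((v or not w) or (w and not w)) = 3/4 implies 1/2 = 3/4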